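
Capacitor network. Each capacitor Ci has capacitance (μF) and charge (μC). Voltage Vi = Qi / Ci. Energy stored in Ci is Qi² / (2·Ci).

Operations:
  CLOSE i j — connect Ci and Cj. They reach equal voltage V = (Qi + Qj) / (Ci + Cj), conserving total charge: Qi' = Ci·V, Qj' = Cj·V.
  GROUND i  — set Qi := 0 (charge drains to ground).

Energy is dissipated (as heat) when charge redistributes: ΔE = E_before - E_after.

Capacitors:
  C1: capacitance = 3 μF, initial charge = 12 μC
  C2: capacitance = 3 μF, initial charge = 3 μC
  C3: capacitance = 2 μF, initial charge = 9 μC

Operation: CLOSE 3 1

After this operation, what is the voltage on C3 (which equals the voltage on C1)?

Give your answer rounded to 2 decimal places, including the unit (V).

Initial: C1(3μF, Q=12μC, V=4.00V), C2(3μF, Q=3μC, V=1.00V), C3(2μF, Q=9μC, V=4.50V)
Op 1: CLOSE 3-1: Q_total=21.00, C_total=5.00, V=4.20; Q3=8.40, Q1=12.60; dissipated=0.150

Answer: 4.20 V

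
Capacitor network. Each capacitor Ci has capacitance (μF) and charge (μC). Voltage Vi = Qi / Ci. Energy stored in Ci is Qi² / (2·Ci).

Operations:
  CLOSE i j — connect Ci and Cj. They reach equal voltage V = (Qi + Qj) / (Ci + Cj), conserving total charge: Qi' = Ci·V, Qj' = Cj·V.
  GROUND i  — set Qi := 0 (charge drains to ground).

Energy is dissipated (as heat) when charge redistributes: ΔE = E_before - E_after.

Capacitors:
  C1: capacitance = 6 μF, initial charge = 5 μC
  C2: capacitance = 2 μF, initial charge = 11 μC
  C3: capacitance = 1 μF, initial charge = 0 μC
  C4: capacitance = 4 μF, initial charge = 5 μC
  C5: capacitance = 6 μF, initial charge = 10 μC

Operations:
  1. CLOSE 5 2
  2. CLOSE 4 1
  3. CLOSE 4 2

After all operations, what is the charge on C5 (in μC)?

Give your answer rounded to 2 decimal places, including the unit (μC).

Answer: 15.75 μC

Derivation:
Initial: C1(6μF, Q=5μC, V=0.83V), C2(2μF, Q=11μC, V=5.50V), C3(1μF, Q=0μC, V=0.00V), C4(4μF, Q=5μC, V=1.25V), C5(6μF, Q=10μC, V=1.67V)
Op 1: CLOSE 5-2: Q_total=21.00, C_total=8.00, V=2.62; Q5=15.75, Q2=5.25; dissipated=11.021
Op 2: CLOSE 4-1: Q_total=10.00, C_total=10.00, V=1.00; Q4=4.00, Q1=6.00; dissipated=0.208
Op 3: CLOSE 4-2: Q_total=9.25, C_total=6.00, V=1.54; Q4=6.17, Q2=3.08; dissipated=1.760
Final charges: Q1=6.00, Q2=3.08, Q3=0.00, Q4=6.17, Q5=15.75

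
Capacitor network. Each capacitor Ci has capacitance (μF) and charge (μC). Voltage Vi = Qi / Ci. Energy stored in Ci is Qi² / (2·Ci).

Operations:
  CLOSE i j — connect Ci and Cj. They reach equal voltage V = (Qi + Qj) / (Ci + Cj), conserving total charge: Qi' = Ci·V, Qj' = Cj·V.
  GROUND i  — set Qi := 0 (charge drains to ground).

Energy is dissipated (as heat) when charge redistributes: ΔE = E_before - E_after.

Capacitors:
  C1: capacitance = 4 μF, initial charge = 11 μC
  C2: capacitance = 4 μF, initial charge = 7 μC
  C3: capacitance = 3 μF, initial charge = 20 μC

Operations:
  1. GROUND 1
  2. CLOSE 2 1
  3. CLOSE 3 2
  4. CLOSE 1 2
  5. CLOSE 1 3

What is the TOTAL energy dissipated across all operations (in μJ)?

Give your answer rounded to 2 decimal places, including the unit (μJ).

Initial: C1(4μF, Q=11μC, V=2.75V), C2(4μF, Q=7μC, V=1.75V), C3(3μF, Q=20μC, V=6.67V)
Op 1: GROUND 1: Q1=0; energy lost=15.125
Op 2: CLOSE 2-1: Q_total=7.00, C_total=8.00, V=0.88; Q2=3.50, Q1=3.50; dissipated=3.062
Op 3: CLOSE 3-2: Q_total=23.50, C_total=7.00, V=3.36; Q3=10.07, Q2=13.43; dissipated=28.751
Op 4: CLOSE 1-2: Q_total=16.93, C_total=8.00, V=2.12; Q1=8.46, Q2=8.46; dissipated=6.161
Op 5: CLOSE 1-3: Q_total=18.54, C_total=7.00, V=2.65; Q1=10.59, Q3=7.94; dissipated=1.320
Total dissipated: 54.420 μJ

Answer: 54.42 μJ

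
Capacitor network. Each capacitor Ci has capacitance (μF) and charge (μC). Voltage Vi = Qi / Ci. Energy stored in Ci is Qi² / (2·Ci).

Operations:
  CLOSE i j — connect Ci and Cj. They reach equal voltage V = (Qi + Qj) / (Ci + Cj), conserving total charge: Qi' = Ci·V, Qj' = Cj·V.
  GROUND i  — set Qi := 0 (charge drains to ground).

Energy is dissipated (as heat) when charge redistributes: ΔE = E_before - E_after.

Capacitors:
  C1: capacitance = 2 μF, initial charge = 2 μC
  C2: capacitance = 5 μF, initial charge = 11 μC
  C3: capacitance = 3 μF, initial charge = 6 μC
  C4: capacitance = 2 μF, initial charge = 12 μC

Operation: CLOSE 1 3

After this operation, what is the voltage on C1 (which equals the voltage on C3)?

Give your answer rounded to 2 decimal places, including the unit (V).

Answer: 1.60 V

Derivation:
Initial: C1(2μF, Q=2μC, V=1.00V), C2(5μF, Q=11μC, V=2.20V), C3(3μF, Q=6μC, V=2.00V), C4(2μF, Q=12μC, V=6.00V)
Op 1: CLOSE 1-3: Q_total=8.00, C_total=5.00, V=1.60; Q1=3.20, Q3=4.80; dissipated=0.600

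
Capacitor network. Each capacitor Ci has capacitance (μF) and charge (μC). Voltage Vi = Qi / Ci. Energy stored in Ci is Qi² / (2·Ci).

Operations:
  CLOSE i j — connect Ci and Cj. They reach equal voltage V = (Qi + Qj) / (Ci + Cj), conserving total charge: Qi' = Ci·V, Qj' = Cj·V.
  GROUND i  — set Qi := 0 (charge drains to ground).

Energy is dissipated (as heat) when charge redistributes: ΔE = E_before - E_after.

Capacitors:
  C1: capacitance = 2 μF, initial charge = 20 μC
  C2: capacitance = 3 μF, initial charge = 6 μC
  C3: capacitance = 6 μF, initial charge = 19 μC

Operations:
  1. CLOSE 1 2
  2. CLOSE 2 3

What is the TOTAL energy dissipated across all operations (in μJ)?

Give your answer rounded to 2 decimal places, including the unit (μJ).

Initial: C1(2μF, Q=20μC, V=10.00V), C2(3μF, Q=6μC, V=2.00V), C3(6μF, Q=19μC, V=3.17V)
Op 1: CLOSE 1-2: Q_total=26.00, C_total=5.00, V=5.20; Q1=10.40, Q2=15.60; dissipated=38.400
Op 2: CLOSE 2-3: Q_total=34.60, C_total=9.00, V=3.84; Q2=11.53, Q3=23.07; dissipated=4.134
Total dissipated: 42.534 μJ

Answer: 42.53 μJ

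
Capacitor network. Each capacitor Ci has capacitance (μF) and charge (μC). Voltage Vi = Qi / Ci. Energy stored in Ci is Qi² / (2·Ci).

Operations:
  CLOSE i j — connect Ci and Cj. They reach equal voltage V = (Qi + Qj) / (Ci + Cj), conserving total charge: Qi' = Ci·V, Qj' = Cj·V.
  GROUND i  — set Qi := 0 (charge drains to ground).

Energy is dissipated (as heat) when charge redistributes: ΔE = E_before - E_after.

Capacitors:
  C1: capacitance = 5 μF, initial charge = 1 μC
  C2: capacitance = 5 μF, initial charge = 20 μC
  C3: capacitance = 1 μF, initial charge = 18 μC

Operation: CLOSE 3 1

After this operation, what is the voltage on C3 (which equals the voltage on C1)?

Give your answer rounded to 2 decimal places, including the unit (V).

Answer: 3.17 V

Derivation:
Initial: C1(5μF, Q=1μC, V=0.20V), C2(5μF, Q=20μC, V=4.00V), C3(1μF, Q=18μC, V=18.00V)
Op 1: CLOSE 3-1: Q_total=19.00, C_total=6.00, V=3.17; Q3=3.17, Q1=15.83; dissipated=132.017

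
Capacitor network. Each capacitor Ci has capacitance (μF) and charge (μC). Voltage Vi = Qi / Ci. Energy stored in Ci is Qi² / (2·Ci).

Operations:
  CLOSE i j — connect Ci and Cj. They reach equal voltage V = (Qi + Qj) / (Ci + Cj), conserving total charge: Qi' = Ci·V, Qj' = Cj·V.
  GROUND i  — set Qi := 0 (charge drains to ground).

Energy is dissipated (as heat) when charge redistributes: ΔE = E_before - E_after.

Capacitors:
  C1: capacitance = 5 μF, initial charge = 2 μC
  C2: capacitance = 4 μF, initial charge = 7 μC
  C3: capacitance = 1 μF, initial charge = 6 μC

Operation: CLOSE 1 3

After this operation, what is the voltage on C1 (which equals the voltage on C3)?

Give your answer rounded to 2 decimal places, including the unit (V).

Answer: 1.33 V

Derivation:
Initial: C1(5μF, Q=2μC, V=0.40V), C2(4μF, Q=7μC, V=1.75V), C3(1μF, Q=6μC, V=6.00V)
Op 1: CLOSE 1-3: Q_total=8.00, C_total=6.00, V=1.33; Q1=6.67, Q3=1.33; dissipated=13.067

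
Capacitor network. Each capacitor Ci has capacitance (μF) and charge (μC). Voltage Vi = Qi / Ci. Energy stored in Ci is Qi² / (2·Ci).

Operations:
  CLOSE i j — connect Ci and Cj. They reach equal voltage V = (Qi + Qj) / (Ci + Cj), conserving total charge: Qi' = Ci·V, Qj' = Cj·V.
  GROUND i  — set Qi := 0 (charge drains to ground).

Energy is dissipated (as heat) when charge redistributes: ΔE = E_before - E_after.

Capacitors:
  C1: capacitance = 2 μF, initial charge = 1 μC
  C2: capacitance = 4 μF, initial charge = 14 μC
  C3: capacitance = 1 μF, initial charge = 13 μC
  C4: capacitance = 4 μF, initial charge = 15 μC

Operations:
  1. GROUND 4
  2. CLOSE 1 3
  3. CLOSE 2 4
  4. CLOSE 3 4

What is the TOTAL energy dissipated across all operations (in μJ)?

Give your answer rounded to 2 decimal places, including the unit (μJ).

Initial: C1(2μF, Q=1μC, V=0.50V), C2(4μF, Q=14μC, V=3.50V), C3(1μF, Q=13μC, V=13.00V), C4(4μF, Q=15μC, V=3.75V)
Op 1: GROUND 4: Q4=0; energy lost=28.125
Op 2: CLOSE 1-3: Q_total=14.00, C_total=3.00, V=4.67; Q1=9.33, Q3=4.67; dissipated=52.083
Op 3: CLOSE 2-4: Q_total=14.00, C_total=8.00, V=1.75; Q2=7.00, Q4=7.00; dissipated=12.250
Op 4: CLOSE 3-4: Q_total=11.67, C_total=5.00, V=2.33; Q3=2.33, Q4=9.33; dissipated=3.403
Total dissipated: 95.861 μJ

Answer: 95.86 μJ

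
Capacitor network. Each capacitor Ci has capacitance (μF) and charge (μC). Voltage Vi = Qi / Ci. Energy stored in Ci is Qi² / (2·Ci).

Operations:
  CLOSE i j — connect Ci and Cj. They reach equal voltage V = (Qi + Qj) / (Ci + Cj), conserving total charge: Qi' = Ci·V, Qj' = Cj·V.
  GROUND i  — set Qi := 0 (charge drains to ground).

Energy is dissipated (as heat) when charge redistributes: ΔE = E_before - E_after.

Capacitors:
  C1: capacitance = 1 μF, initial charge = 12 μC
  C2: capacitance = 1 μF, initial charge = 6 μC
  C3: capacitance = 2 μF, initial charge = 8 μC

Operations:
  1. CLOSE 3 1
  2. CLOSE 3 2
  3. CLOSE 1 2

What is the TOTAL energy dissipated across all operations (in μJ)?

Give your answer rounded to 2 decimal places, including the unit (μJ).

Initial: C1(1μF, Q=12μC, V=12.00V), C2(1μF, Q=6μC, V=6.00V), C3(2μF, Q=8μC, V=4.00V)
Op 1: CLOSE 3-1: Q_total=20.00, C_total=3.00, V=6.67; Q3=13.33, Q1=6.67; dissipated=21.333
Op 2: CLOSE 3-2: Q_total=19.33, C_total=3.00, V=6.44; Q3=12.89, Q2=6.44; dissipated=0.148
Op 3: CLOSE 1-2: Q_total=13.11, C_total=2.00, V=6.56; Q1=6.56, Q2=6.56; dissipated=0.012
Total dissipated: 21.494 μJ

Answer: 21.49 μJ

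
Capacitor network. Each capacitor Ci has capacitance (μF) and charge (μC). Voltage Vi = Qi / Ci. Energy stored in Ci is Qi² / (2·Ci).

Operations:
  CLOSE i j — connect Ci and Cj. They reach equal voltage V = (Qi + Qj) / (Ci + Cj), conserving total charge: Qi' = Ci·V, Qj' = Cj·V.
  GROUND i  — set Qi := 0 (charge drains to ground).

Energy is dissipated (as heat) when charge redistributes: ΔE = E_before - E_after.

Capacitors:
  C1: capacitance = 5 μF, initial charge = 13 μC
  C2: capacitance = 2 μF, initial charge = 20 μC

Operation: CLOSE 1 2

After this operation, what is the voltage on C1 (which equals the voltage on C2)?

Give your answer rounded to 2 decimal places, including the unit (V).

Initial: C1(5μF, Q=13μC, V=2.60V), C2(2μF, Q=20μC, V=10.00V)
Op 1: CLOSE 1-2: Q_total=33.00, C_total=7.00, V=4.71; Q1=23.57, Q2=9.43; dissipated=39.114

Answer: 4.71 V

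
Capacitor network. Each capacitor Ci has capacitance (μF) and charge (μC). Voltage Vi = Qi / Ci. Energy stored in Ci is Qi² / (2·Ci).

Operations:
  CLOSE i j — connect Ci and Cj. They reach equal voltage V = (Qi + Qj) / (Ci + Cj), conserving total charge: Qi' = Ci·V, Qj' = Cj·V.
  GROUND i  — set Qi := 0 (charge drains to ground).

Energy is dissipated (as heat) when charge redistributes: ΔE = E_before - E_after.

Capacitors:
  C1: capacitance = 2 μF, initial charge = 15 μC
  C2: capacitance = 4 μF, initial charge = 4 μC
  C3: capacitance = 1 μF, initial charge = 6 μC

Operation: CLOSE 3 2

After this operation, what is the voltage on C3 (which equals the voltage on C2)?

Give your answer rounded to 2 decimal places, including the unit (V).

Answer: 2.00 V

Derivation:
Initial: C1(2μF, Q=15μC, V=7.50V), C2(4μF, Q=4μC, V=1.00V), C3(1μF, Q=6μC, V=6.00V)
Op 1: CLOSE 3-2: Q_total=10.00, C_total=5.00, V=2.00; Q3=2.00, Q2=8.00; dissipated=10.000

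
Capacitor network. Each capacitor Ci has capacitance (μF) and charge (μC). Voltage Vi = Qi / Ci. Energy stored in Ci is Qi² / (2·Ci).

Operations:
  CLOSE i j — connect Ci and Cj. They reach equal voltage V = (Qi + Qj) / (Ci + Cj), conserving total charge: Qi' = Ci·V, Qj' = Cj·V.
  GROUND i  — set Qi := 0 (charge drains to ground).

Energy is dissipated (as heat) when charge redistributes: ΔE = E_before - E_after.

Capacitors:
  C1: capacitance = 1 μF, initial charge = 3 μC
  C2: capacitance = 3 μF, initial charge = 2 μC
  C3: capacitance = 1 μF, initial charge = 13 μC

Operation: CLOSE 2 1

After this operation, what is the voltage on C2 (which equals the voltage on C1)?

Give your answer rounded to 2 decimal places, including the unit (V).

Answer: 1.25 V

Derivation:
Initial: C1(1μF, Q=3μC, V=3.00V), C2(3μF, Q=2μC, V=0.67V), C3(1μF, Q=13μC, V=13.00V)
Op 1: CLOSE 2-1: Q_total=5.00, C_total=4.00, V=1.25; Q2=3.75, Q1=1.25; dissipated=2.042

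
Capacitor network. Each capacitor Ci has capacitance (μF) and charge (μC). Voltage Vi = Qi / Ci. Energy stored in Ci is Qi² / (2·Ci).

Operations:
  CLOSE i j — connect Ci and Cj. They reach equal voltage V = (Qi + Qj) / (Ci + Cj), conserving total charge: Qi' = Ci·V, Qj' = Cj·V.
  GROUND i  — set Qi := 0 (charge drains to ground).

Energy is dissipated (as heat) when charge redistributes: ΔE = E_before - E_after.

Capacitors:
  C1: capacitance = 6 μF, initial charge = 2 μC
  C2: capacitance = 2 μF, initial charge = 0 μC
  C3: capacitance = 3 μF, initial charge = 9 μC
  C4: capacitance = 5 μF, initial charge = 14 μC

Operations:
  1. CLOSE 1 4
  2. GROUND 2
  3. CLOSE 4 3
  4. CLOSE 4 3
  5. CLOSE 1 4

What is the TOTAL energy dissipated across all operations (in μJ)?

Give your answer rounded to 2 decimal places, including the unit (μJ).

Answer: 10.99 μJ

Derivation:
Initial: C1(6μF, Q=2μC, V=0.33V), C2(2μF, Q=0μC, V=0.00V), C3(3μF, Q=9μC, V=3.00V), C4(5μF, Q=14μC, V=2.80V)
Op 1: CLOSE 1-4: Q_total=16.00, C_total=11.00, V=1.45; Q1=8.73, Q4=7.27; dissipated=8.297
Op 2: GROUND 2: Q2=0; energy lost=0.000
Op 3: CLOSE 4-3: Q_total=16.27, C_total=8.00, V=2.03; Q4=10.17, Q3=6.10; dissipated=2.239
Op 4: CLOSE 4-3: Q_total=16.27, C_total=8.00, V=2.03; Q4=10.17, Q3=6.10; dissipated=0.000
Op 5: CLOSE 1-4: Q_total=18.90, C_total=11.00, V=1.72; Q1=10.31, Q4=8.59; dissipated=0.458
Total dissipated: 10.994 μJ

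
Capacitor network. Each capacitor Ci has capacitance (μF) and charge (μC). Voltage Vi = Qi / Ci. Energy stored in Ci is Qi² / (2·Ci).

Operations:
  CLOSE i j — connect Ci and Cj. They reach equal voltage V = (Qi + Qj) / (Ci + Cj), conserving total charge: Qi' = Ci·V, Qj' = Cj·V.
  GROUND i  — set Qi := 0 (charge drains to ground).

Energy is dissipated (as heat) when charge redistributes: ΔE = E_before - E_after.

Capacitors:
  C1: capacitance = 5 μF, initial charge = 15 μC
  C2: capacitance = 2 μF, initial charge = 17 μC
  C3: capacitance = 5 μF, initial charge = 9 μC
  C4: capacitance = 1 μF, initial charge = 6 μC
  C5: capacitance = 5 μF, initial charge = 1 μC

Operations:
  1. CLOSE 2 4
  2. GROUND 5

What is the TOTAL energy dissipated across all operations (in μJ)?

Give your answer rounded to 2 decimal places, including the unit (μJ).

Answer: 2.18 μJ

Derivation:
Initial: C1(5μF, Q=15μC, V=3.00V), C2(2μF, Q=17μC, V=8.50V), C3(5μF, Q=9μC, V=1.80V), C4(1μF, Q=6μC, V=6.00V), C5(5μF, Q=1μC, V=0.20V)
Op 1: CLOSE 2-4: Q_total=23.00, C_total=3.00, V=7.67; Q2=15.33, Q4=7.67; dissipated=2.083
Op 2: GROUND 5: Q5=0; energy lost=0.100
Total dissipated: 2.183 μJ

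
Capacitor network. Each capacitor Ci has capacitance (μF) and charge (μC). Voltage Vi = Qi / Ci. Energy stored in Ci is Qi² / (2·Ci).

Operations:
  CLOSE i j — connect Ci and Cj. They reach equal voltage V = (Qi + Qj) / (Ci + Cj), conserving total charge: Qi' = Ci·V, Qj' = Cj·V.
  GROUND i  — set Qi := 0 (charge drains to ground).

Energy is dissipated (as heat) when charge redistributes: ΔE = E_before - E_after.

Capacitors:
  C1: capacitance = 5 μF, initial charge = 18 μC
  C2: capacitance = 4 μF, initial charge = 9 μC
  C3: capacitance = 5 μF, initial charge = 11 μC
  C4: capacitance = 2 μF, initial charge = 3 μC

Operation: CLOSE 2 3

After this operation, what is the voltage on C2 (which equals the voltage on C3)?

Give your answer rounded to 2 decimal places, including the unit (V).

Answer: 2.22 V

Derivation:
Initial: C1(5μF, Q=18μC, V=3.60V), C2(4μF, Q=9μC, V=2.25V), C3(5μF, Q=11μC, V=2.20V), C4(2μF, Q=3μC, V=1.50V)
Op 1: CLOSE 2-3: Q_total=20.00, C_total=9.00, V=2.22; Q2=8.89, Q3=11.11; dissipated=0.003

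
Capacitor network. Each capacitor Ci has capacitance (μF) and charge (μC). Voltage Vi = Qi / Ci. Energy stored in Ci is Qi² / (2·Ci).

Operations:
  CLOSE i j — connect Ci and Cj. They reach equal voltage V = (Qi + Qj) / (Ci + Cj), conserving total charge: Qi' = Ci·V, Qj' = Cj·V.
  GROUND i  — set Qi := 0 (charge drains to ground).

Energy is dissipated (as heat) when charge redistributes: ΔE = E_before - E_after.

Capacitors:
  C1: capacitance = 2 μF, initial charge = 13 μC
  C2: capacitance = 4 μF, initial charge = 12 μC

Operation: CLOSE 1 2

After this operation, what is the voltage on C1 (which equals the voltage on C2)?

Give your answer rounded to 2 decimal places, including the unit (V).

Initial: C1(2μF, Q=13μC, V=6.50V), C2(4μF, Q=12μC, V=3.00V)
Op 1: CLOSE 1-2: Q_total=25.00, C_total=6.00, V=4.17; Q1=8.33, Q2=16.67; dissipated=8.167

Answer: 4.17 V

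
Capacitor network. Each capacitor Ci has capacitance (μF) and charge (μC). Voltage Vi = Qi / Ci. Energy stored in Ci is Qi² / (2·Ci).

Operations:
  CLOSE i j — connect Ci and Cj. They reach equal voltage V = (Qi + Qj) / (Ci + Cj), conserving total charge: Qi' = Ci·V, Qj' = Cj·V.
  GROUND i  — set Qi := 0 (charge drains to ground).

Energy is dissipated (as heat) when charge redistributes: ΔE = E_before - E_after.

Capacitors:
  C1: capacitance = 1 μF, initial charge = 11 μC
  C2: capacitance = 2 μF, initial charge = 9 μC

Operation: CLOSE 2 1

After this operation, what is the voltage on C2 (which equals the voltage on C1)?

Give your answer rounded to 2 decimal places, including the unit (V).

Answer: 6.67 V

Derivation:
Initial: C1(1μF, Q=11μC, V=11.00V), C2(2μF, Q=9μC, V=4.50V)
Op 1: CLOSE 2-1: Q_total=20.00, C_total=3.00, V=6.67; Q2=13.33, Q1=6.67; dissipated=14.083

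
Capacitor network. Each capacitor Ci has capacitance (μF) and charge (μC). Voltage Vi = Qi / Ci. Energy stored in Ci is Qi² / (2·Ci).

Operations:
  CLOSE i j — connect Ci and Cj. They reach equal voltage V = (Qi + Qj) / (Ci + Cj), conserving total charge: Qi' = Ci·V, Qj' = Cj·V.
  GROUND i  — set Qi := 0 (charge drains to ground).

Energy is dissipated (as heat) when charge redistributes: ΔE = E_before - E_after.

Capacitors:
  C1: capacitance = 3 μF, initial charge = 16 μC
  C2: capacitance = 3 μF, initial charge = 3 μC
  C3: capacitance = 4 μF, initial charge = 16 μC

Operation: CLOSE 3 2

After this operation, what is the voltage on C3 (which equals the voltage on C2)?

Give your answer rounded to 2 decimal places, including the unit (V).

Answer: 2.71 V

Derivation:
Initial: C1(3μF, Q=16μC, V=5.33V), C2(3μF, Q=3μC, V=1.00V), C3(4μF, Q=16μC, V=4.00V)
Op 1: CLOSE 3-2: Q_total=19.00, C_total=7.00, V=2.71; Q3=10.86, Q2=8.14; dissipated=7.714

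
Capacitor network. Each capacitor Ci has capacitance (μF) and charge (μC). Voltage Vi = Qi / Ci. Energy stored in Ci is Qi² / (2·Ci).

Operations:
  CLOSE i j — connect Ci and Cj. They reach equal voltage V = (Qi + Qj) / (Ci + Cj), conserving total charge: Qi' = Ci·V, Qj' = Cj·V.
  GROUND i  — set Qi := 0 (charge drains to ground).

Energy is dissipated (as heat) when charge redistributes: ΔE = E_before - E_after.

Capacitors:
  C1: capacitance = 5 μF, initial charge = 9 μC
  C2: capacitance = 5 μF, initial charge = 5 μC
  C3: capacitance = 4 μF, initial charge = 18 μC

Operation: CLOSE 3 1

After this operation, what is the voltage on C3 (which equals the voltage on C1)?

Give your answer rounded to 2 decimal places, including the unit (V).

Initial: C1(5μF, Q=9μC, V=1.80V), C2(5μF, Q=5μC, V=1.00V), C3(4μF, Q=18μC, V=4.50V)
Op 1: CLOSE 3-1: Q_total=27.00, C_total=9.00, V=3.00; Q3=12.00, Q1=15.00; dissipated=8.100

Answer: 3.00 V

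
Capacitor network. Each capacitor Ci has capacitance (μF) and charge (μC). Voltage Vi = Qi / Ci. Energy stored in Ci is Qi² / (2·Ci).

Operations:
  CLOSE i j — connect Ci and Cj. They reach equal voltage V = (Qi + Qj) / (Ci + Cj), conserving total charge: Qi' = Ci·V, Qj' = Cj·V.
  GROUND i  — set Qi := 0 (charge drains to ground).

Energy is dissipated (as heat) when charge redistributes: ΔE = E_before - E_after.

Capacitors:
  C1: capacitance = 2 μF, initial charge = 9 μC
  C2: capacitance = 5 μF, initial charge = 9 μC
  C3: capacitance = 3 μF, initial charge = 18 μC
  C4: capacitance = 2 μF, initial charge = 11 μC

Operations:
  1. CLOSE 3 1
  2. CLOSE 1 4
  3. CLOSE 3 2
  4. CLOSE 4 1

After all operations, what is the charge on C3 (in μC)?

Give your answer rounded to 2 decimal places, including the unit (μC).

Initial: C1(2μF, Q=9μC, V=4.50V), C2(5μF, Q=9μC, V=1.80V), C3(3μF, Q=18μC, V=6.00V), C4(2μF, Q=11μC, V=5.50V)
Op 1: CLOSE 3-1: Q_total=27.00, C_total=5.00, V=5.40; Q3=16.20, Q1=10.80; dissipated=1.350
Op 2: CLOSE 1-4: Q_total=21.80, C_total=4.00, V=5.45; Q1=10.90, Q4=10.90; dissipated=0.005
Op 3: CLOSE 3-2: Q_total=25.20, C_total=8.00, V=3.15; Q3=9.45, Q2=15.75; dissipated=12.150
Op 4: CLOSE 4-1: Q_total=21.80, C_total=4.00, V=5.45; Q4=10.90, Q1=10.90; dissipated=0.000
Final charges: Q1=10.90, Q2=15.75, Q3=9.45, Q4=10.90

Answer: 9.45 μC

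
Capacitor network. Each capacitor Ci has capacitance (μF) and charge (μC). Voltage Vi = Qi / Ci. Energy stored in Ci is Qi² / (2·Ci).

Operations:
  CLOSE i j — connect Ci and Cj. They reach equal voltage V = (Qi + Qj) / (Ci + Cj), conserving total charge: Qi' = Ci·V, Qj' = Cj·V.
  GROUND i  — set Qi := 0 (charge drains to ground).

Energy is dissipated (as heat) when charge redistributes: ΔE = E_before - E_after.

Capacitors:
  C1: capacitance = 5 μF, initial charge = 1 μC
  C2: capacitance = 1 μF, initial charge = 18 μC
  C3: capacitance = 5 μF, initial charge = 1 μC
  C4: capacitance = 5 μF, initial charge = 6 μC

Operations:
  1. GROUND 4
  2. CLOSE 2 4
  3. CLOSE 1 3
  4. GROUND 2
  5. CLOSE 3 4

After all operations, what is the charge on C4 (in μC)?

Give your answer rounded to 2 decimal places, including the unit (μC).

Initial: C1(5μF, Q=1μC, V=0.20V), C2(1μF, Q=18μC, V=18.00V), C3(5μF, Q=1μC, V=0.20V), C4(5μF, Q=6μC, V=1.20V)
Op 1: GROUND 4: Q4=0; energy lost=3.600
Op 2: CLOSE 2-4: Q_total=18.00, C_total=6.00, V=3.00; Q2=3.00, Q4=15.00; dissipated=135.000
Op 3: CLOSE 1-3: Q_total=2.00, C_total=10.00, V=0.20; Q1=1.00, Q3=1.00; dissipated=0.000
Op 4: GROUND 2: Q2=0; energy lost=4.500
Op 5: CLOSE 3-4: Q_total=16.00, C_total=10.00, V=1.60; Q3=8.00, Q4=8.00; dissipated=9.800
Final charges: Q1=1.00, Q2=0.00, Q3=8.00, Q4=8.00

Answer: 8.00 μC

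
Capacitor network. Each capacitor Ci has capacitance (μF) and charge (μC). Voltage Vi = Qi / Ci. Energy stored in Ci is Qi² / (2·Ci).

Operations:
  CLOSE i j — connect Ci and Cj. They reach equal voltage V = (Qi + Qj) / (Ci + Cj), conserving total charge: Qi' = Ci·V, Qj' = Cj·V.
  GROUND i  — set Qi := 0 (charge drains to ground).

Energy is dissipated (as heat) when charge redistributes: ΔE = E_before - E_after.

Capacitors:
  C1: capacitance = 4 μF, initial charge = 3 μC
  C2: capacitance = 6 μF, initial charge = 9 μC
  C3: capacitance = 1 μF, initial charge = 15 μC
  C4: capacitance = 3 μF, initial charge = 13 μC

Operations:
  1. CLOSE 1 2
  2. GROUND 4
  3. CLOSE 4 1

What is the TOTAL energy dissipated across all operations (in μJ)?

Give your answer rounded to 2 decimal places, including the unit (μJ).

Initial: C1(4μF, Q=3μC, V=0.75V), C2(6μF, Q=9μC, V=1.50V), C3(1μF, Q=15μC, V=15.00V), C4(3μF, Q=13μC, V=4.33V)
Op 1: CLOSE 1-2: Q_total=12.00, C_total=10.00, V=1.20; Q1=4.80, Q2=7.20; dissipated=0.675
Op 2: GROUND 4: Q4=0; energy lost=28.167
Op 3: CLOSE 4-1: Q_total=4.80, C_total=7.00, V=0.69; Q4=2.06, Q1=2.74; dissipated=1.234
Total dissipated: 30.076 μJ

Answer: 30.08 μJ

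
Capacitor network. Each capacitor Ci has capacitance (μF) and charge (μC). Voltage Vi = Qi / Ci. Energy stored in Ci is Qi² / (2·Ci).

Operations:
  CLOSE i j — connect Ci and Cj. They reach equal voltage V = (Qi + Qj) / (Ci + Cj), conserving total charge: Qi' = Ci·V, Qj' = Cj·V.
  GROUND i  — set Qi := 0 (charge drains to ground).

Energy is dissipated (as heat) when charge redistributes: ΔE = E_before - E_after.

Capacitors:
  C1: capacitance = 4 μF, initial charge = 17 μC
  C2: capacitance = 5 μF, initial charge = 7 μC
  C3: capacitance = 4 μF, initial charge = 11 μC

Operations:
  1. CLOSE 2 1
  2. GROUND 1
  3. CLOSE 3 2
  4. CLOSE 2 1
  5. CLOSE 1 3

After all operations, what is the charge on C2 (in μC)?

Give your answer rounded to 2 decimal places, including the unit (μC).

Initial: C1(4μF, Q=17μC, V=4.25V), C2(5μF, Q=7μC, V=1.40V), C3(4μF, Q=11μC, V=2.75V)
Op 1: CLOSE 2-1: Q_total=24.00, C_total=9.00, V=2.67; Q2=13.33, Q1=10.67; dissipated=9.025
Op 2: GROUND 1: Q1=0; energy lost=14.222
Op 3: CLOSE 3-2: Q_total=24.33, C_total=9.00, V=2.70; Q3=10.81, Q2=13.52; dissipated=0.008
Op 4: CLOSE 2-1: Q_total=13.52, C_total=9.00, V=1.50; Q2=7.51, Q1=6.01; dissipated=8.122
Op 5: CLOSE 1-3: Q_total=16.82, C_total=8.00, V=2.10; Q1=8.41, Q3=8.41; dissipated=1.444
Final charges: Q1=8.41, Q2=7.51, Q3=8.41

Answer: 7.51 μC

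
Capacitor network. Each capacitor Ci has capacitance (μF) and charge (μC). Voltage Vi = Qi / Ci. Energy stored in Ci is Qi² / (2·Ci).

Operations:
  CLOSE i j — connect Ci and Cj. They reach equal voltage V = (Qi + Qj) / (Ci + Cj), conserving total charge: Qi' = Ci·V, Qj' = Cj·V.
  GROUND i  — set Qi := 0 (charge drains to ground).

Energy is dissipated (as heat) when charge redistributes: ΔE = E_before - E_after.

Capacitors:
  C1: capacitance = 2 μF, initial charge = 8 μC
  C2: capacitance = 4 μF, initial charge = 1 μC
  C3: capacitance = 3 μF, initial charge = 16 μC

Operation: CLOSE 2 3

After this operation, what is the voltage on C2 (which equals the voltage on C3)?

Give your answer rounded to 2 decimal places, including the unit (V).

Answer: 2.43 V

Derivation:
Initial: C1(2μF, Q=8μC, V=4.00V), C2(4μF, Q=1μC, V=0.25V), C3(3μF, Q=16μC, V=5.33V)
Op 1: CLOSE 2-3: Q_total=17.00, C_total=7.00, V=2.43; Q2=9.71, Q3=7.29; dissipated=22.149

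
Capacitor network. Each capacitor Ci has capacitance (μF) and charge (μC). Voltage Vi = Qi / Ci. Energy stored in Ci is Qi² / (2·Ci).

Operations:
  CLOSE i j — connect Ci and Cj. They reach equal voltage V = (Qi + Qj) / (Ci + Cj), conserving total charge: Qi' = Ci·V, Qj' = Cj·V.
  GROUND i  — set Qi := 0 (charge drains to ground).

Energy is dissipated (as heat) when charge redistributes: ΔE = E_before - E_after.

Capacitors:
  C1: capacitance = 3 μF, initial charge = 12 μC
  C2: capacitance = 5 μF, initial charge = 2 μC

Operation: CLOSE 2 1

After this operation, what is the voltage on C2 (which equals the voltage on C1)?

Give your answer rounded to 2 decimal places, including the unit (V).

Initial: C1(3μF, Q=12μC, V=4.00V), C2(5μF, Q=2μC, V=0.40V)
Op 1: CLOSE 2-1: Q_total=14.00, C_total=8.00, V=1.75; Q2=8.75, Q1=5.25; dissipated=12.150

Answer: 1.75 V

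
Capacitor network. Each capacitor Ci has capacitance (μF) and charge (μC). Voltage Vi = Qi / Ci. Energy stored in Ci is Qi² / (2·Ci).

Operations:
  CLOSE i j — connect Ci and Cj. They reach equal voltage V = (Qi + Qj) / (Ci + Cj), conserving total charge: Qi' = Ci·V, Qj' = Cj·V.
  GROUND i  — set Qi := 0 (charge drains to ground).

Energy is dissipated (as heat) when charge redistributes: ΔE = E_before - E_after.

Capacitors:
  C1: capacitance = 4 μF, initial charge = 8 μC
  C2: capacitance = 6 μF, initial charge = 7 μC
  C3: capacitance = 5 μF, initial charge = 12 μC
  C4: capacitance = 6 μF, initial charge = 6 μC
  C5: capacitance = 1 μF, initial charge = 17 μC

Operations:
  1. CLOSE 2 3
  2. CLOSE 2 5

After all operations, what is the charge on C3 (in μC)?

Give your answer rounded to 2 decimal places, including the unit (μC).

Initial: C1(4μF, Q=8μC, V=2.00V), C2(6μF, Q=7μC, V=1.17V), C3(5μF, Q=12μC, V=2.40V), C4(6μF, Q=6μC, V=1.00V), C5(1μF, Q=17μC, V=17.00V)
Op 1: CLOSE 2-3: Q_total=19.00, C_total=11.00, V=1.73; Q2=10.36, Q3=8.64; dissipated=2.074
Op 2: CLOSE 2-5: Q_total=27.36, C_total=7.00, V=3.91; Q2=23.45, Q5=3.91; dissipated=99.967
Final charges: Q1=8.00, Q2=23.45, Q3=8.64, Q4=6.00, Q5=3.91

Answer: 8.64 μC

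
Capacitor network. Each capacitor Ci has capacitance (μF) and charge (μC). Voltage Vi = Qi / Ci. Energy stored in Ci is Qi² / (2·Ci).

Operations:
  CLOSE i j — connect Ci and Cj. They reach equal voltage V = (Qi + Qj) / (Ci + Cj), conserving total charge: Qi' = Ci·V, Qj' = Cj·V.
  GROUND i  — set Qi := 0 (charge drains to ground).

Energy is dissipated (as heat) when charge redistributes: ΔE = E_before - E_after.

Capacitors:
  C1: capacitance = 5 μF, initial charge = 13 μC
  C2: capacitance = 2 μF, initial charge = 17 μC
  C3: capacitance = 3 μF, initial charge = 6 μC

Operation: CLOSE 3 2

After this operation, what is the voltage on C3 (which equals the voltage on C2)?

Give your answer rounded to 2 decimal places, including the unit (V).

Answer: 4.60 V

Derivation:
Initial: C1(5μF, Q=13μC, V=2.60V), C2(2μF, Q=17μC, V=8.50V), C3(3μF, Q=6μC, V=2.00V)
Op 1: CLOSE 3-2: Q_total=23.00, C_total=5.00, V=4.60; Q3=13.80, Q2=9.20; dissipated=25.350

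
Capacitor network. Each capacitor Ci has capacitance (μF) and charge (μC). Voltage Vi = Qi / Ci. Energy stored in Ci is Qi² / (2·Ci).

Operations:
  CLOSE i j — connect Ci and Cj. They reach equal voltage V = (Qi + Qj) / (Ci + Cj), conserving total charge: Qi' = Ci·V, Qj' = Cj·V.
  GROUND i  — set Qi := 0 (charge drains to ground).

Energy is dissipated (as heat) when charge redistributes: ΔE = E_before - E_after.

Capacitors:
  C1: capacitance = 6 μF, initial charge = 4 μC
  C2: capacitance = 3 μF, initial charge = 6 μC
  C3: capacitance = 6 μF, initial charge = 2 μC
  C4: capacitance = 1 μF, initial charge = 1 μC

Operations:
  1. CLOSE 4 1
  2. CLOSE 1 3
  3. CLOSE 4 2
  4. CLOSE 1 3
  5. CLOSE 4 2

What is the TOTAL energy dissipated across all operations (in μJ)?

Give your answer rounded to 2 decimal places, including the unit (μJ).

Answer: 0.89 μJ

Derivation:
Initial: C1(6μF, Q=4μC, V=0.67V), C2(3μF, Q=6μC, V=2.00V), C3(6μF, Q=2μC, V=0.33V), C4(1μF, Q=1μC, V=1.00V)
Op 1: CLOSE 4-1: Q_total=5.00, C_total=7.00, V=0.71; Q4=0.71, Q1=4.29; dissipated=0.048
Op 2: CLOSE 1-3: Q_total=6.29, C_total=12.00, V=0.52; Q1=3.14, Q3=3.14; dissipated=0.218
Op 3: CLOSE 4-2: Q_total=6.71, C_total=4.00, V=1.68; Q4=1.68, Q2=5.04; dissipated=0.620
Op 4: CLOSE 1-3: Q_total=6.29, C_total=12.00, V=0.52; Q1=3.14, Q3=3.14; dissipated=0.000
Op 5: CLOSE 4-2: Q_total=6.71, C_total=4.00, V=1.68; Q4=1.68, Q2=5.04; dissipated=0.000
Total dissipated: 0.885 μJ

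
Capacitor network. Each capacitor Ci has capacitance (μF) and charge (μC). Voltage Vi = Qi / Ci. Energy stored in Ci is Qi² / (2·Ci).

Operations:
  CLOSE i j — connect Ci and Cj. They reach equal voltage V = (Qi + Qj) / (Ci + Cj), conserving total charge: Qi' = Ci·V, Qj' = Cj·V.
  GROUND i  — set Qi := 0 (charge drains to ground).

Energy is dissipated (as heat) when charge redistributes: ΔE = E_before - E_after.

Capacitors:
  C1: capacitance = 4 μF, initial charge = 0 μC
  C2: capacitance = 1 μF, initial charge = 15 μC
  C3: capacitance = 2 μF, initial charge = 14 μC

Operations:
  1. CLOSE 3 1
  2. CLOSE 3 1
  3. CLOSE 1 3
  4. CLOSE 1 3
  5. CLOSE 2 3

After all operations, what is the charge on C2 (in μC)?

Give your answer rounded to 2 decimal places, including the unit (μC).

Initial: C1(4μF, Q=0μC, V=0.00V), C2(1μF, Q=15μC, V=15.00V), C3(2μF, Q=14μC, V=7.00V)
Op 1: CLOSE 3-1: Q_total=14.00, C_total=6.00, V=2.33; Q3=4.67, Q1=9.33; dissipated=32.667
Op 2: CLOSE 3-1: Q_total=14.00, C_total=6.00, V=2.33; Q3=4.67, Q1=9.33; dissipated=0.000
Op 3: CLOSE 1-3: Q_total=14.00, C_total=6.00, V=2.33; Q1=9.33, Q3=4.67; dissipated=0.000
Op 4: CLOSE 1-3: Q_total=14.00, C_total=6.00, V=2.33; Q1=9.33, Q3=4.67; dissipated=0.000
Op 5: CLOSE 2-3: Q_total=19.67, C_total=3.00, V=6.56; Q2=6.56, Q3=13.11; dissipated=53.481
Final charges: Q1=9.33, Q2=6.56, Q3=13.11

Answer: 6.56 μC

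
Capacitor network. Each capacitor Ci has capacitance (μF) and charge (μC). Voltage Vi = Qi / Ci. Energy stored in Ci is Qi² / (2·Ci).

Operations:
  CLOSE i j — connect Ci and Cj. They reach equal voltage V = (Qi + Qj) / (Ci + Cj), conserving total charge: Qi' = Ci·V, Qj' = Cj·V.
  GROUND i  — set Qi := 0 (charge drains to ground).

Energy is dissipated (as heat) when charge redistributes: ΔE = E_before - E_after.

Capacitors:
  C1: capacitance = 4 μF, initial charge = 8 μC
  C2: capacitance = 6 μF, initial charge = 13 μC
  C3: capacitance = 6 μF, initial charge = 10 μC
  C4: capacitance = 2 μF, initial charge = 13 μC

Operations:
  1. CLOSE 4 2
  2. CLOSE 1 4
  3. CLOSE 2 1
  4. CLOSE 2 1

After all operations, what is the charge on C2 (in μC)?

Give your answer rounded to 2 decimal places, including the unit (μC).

Answer: 17.50 μC

Derivation:
Initial: C1(4μF, Q=8μC, V=2.00V), C2(6μF, Q=13μC, V=2.17V), C3(6μF, Q=10μC, V=1.67V), C4(2μF, Q=13μC, V=6.50V)
Op 1: CLOSE 4-2: Q_total=26.00, C_total=8.00, V=3.25; Q4=6.50, Q2=19.50; dissipated=14.083
Op 2: CLOSE 1-4: Q_total=14.50, C_total=6.00, V=2.42; Q1=9.67, Q4=4.83; dissipated=1.042
Op 3: CLOSE 2-1: Q_total=29.17, C_total=10.00, V=2.92; Q2=17.50, Q1=11.67; dissipated=0.833
Op 4: CLOSE 2-1: Q_total=29.17, C_total=10.00, V=2.92; Q2=17.50, Q1=11.67; dissipated=0.000
Final charges: Q1=11.67, Q2=17.50, Q3=10.00, Q4=4.83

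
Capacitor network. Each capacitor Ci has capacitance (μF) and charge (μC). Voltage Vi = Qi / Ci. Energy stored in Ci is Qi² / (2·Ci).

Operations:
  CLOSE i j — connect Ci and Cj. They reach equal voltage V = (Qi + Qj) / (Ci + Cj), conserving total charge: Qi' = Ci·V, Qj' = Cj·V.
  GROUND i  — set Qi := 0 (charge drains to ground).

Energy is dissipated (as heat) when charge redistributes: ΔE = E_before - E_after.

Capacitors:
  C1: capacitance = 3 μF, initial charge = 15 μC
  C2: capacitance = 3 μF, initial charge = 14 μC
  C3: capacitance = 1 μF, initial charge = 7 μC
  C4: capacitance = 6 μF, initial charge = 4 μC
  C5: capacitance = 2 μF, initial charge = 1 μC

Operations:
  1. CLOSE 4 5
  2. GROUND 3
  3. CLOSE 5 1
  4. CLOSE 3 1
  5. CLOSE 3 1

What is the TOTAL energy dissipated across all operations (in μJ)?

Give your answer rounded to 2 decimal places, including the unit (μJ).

Initial: C1(3μF, Q=15μC, V=5.00V), C2(3μF, Q=14μC, V=4.67V), C3(1μF, Q=7μC, V=7.00V), C4(6μF, Q=4μC, V=0.67V), C5(2μF, Q=1μC, V=0.50V)
Op 1: CLOSE 4-5: Q_total=5.00, C_total=8.00, V=0.62; Q4=3.75, Q5=1.25; dissipated=0.021
Op 2: GROUND 3: Q3=0; energy lost=24.500
Op 3: CLOSE 5-1: Q_total=16.25, C_total=5.00, V=3.25; Q5=6.50, Q1=9.75; dissipated=11.484
Op 4: CLOSE 3-1: Q_total=9.75, C_total=4.00, V=2.44; Q3=2.44, Q1=7.31; dissipated=3.961
Op 5: CLOSE 3-1: Q_total=9.75, C_total=4.00, V=2.44; Q3=2.44, Q1=7.31; dissipated=0.000
Total dissipated: 39.966 μJ

Answer: 39.97 μJ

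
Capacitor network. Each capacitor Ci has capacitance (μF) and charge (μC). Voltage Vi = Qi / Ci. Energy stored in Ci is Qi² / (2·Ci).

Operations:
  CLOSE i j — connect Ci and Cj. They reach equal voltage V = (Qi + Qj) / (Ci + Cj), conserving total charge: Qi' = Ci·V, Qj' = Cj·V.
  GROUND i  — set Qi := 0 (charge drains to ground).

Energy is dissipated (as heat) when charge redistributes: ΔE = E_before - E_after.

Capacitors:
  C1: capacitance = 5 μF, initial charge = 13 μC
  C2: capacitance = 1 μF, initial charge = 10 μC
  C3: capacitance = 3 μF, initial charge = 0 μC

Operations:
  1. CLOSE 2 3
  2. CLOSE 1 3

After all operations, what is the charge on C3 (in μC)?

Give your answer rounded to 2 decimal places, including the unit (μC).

Initial: C1(5μF, Q=13μC, V=2.60V), C2(1μF, Q=10μC, V=10.00V), C3(3μF, Q=0μC, V=0.00V)
Op 1: CLOSE 2-3: Q_total=10.00, C_total=4.00, V=2.50; Q2=2.50, Q3=7.50; dissipated=37.500
Op 2: CLOSE 1-3: Q_total=20.50, C_total=8.00, V=2.56; Q1=12.81, Q3=7.69; dissipated=0.009
Final charges: Q1=12.81, Q2=2.50, Q3=7.69

Answer: 7.69 μC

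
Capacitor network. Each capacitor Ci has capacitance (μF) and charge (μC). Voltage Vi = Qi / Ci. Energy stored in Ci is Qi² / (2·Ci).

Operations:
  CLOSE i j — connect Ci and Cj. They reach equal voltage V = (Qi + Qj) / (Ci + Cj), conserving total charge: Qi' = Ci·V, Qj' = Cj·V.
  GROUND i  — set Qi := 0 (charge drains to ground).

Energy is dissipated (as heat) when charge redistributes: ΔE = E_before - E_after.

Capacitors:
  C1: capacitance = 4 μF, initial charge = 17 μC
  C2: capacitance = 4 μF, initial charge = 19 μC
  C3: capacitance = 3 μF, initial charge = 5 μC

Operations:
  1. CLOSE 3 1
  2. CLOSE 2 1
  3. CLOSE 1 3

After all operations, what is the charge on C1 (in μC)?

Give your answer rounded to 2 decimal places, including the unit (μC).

Answer: 14.41 μC

Derivation:
Initial: C1(4μF, Q=17μC, V=4.25V), C2(4μF, Q=19μC, V=4.75V), C3(3μF, Q=5μC, V=1.67V)
Op 1: CLOSE 3-1: Q_total=22.00, C_total=7.00, V=3.14; Q3=9.43, Q1=12.57; dissipated=5.720
Op 2: CLOSE 2-1: Q_total=31.57, C_total=8.00, V=3.95; Q2=15.79, Q1=15.79; dissipated=2.583
Op 3: CLOSE 1-3: Q_total=25.21, C_total=7.00, V=3.60; Q1=14.41, Q3=10.81; dissipated=0.553
Final charges: Q1=14.41, Q2=15.79, Q3=10.81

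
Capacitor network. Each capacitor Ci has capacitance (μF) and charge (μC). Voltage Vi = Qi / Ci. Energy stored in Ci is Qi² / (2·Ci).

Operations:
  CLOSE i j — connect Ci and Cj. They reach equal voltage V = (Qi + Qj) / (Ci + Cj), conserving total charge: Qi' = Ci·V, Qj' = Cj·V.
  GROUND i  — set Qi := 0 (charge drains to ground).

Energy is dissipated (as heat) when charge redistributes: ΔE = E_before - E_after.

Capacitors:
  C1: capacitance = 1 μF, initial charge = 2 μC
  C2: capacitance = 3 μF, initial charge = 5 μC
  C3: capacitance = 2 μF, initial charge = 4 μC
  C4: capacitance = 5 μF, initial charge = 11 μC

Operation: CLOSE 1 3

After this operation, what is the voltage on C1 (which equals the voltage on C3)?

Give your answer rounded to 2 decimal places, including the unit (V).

Answer: 2.00 V

Derivation:
Initial: C1(1μF, Q=2μC, V=2.00V), C2(3μF, Q=5μC, V=1.67V), C3(2μF, Q=4μC, V=2.00V), C4(5μF, Q=11μC, V=2.20V)
Op 1: CLOSE 1-3: Q_total=6.00, C_total=3.00, V=2.00; Q1=2.00, Q3=4.00; dissipated=0.000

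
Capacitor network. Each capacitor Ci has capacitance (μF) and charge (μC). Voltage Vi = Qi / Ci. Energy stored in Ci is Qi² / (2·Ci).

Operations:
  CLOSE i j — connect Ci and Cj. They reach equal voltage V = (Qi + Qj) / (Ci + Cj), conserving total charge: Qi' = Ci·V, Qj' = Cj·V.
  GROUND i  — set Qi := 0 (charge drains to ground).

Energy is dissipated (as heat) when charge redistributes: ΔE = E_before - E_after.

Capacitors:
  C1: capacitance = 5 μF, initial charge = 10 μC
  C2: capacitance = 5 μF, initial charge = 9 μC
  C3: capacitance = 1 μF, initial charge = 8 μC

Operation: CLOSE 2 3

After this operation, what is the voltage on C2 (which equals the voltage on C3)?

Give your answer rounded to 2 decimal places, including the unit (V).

Answer: 2.83 V

Derivation:
Initial: C1(5μF, Q=10μC, V=2.00V), C2(5μF, Q=9μC, V=1.80V), C3(1μF, Q=8μC, V=8.00V)
Op 1: CLOSE 2-3: Q_total=17.00, C_total=6.00, V=2.83; Q2=14.17, Q3=2.83; dissipated=16.017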